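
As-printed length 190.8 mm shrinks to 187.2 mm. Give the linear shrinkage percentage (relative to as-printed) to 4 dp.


Shrinkage = ((190.8-187.2)/190.8)*100 = 1.8868 %


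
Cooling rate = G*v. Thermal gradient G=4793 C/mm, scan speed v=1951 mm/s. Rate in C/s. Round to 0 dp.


CR = 4793 * 1951 = 9351143 C/s


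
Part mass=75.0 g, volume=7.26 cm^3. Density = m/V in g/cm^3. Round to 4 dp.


rho = 75.0 / 7.26 = 10.3306 g/cm^3


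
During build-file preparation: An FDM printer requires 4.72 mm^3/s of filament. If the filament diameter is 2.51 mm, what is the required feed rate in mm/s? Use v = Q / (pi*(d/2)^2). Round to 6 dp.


A = pi*(2.51/2)^2 = 4.948087
v = 4.72 / 4.948087 = 0.953904 mm/s


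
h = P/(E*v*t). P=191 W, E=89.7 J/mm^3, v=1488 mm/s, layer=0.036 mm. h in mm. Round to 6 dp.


h = 191 / (89.7*1488*0.036) = 0.03975 mm


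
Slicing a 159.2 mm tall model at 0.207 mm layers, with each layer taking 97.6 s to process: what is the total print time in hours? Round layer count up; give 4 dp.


Layers = ceil(159.2/0.207) = 770
t = 770 * 97.6 / 3600 = 20.8756 hrs


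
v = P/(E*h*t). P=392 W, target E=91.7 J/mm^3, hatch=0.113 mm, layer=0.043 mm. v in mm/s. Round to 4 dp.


v = 392 / (91.7*0.113*0.043) = 879.7714 mm/s


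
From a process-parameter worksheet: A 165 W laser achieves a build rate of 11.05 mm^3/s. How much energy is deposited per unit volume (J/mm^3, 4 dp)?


SE = 165 / 11.05 = 14.9321 J/mm^3


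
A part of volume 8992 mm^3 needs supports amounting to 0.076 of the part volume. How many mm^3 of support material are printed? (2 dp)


V_support = 8992 * 0.076 = 683.39 mm^3


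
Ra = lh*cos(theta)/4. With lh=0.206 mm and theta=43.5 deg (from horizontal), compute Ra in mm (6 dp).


Ra = 0.206 * cos(43.5) / 4 = 0.037357 mm


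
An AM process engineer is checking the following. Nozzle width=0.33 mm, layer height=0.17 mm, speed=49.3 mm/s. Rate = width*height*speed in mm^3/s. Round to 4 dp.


Rate = 0.33 * 0.17 * 49.3 = 2.7657 mm^3/s


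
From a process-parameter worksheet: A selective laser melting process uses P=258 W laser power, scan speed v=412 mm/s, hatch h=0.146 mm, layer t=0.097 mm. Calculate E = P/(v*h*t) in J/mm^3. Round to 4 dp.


E = 258 / (412*0.146*0.097) = 44.2179 J/mm^3


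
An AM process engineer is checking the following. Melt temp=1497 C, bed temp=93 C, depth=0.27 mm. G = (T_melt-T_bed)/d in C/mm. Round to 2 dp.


G = (1497-93)/0.27 = 5200.0 C/mm


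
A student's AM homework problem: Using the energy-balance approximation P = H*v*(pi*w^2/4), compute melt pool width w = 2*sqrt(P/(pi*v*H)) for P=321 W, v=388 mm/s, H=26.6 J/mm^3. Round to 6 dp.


w = 2*sqrt(321/(pi*388*26.6)) = 0.198999 mm


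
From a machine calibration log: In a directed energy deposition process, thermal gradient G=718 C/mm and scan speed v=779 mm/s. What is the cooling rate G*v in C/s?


CR = 718 * 779 = 559322 C/s


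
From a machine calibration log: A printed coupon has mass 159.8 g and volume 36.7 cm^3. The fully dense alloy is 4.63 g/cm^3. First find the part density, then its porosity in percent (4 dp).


rho_part = 159.8 / 36.7 = 4.35422343 g/cm^3
Porosity = (1 - 4.35422343/4.63)*100 = 5.9563 %


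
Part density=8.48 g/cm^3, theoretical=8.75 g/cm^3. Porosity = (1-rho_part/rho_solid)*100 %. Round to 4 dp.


Porosity = (1-8.48/8.75)*100 = 3.0857 %


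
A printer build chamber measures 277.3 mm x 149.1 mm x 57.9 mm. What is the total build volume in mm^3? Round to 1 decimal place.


V = 277.3 * 149.1 * 57.9 = 2393900.4 mm^3


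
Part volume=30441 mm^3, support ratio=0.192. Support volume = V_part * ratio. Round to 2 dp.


V_support = 30441 * 0.192 = 5844.67 mm^3


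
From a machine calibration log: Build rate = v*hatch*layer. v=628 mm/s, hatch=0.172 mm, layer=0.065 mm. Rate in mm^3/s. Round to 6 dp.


Rate = 628 * 0.172 * 0.065 = 7.02104 mm^3/s


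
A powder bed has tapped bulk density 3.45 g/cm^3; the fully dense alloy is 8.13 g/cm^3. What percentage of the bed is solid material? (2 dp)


Packing = (3.45/8.13)*100 = 42.44 %


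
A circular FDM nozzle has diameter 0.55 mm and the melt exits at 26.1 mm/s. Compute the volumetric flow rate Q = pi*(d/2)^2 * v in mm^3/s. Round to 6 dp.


A = pi*(0.55/2)^2 = 0.23758294 mm^2
Q = 0.23758294 * 26.1 = 6.200915 mm^3/s


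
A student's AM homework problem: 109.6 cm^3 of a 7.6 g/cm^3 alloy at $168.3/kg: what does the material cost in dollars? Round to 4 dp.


Mass = 109.6*7.6/1000 = 0.83296 kg
Cost = 0.83296 * 168.3 = 140.1872 $


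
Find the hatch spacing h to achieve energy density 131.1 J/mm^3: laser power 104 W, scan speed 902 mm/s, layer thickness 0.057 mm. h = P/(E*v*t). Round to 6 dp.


h = 104 / (131.1*902*0.057) = 0.015429 mm


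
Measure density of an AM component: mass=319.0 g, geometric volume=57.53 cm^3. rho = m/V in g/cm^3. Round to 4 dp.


rho = 319.0 / 57.53 = 5.5449 g/cm^3


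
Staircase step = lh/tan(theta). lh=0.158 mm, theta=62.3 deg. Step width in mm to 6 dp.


step = 0.158 / tan(62.3) = 0.082952 mm


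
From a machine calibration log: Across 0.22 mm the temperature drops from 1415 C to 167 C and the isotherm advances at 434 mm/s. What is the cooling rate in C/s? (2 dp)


G = (1415-167)/0.22 = 5672.72727273 C/mm
CR = 5672.72727273 * 434 = 2461963.64 C/s


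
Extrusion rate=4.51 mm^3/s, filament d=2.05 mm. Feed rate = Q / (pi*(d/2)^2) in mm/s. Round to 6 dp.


A = pi*(2.05/2)^2 = 3.300636
v = 4.51 / 3.300636 = 1.366403 mm/s


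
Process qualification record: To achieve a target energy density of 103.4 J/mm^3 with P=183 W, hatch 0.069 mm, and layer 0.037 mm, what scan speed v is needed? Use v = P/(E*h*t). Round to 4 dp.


v = 183 / (103.4*0.069*0.037) = 693.2338 mm/s


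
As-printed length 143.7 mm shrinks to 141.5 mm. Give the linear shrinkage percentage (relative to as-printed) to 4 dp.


Shrinkage = ((143.7-141.5)/143.7)*100 = 1.531 %


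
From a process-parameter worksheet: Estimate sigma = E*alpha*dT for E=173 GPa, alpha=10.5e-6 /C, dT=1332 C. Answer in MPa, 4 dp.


sigma = 173*1000 * 10.5e-6 * 1332 = 2419.578 MPa


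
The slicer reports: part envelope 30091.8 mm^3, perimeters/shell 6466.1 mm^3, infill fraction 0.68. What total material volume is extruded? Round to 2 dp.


V_infill = (30091.8 - 6466.1) * 0.68 = 16065.48
V_total = 6466.1 + 16065.48 = 22531.58 mm^3


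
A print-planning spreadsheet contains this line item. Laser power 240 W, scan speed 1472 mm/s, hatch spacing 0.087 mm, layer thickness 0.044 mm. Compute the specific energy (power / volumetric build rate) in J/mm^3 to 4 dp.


Build rate = 1472 * 0.087 * 0.044 = 5.634816 mm^3/s
SE = 240 / 5.634816 = 42.5923 J/mm^3


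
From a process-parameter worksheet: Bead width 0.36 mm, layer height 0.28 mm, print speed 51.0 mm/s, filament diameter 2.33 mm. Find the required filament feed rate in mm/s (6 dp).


Q = 0.36 * 0.28 * 51.0 = 5.1408 mm^3/s
A_fil = pi*(2.33/2)^2 = 4.26384809 mm^2
v_feed = 5.1408 / 4.26384809 = 1.205671 mm/s


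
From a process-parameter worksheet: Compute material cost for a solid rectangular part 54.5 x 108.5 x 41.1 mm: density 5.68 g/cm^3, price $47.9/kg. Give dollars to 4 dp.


V = 54.5 * 108.5 * 41.1 = 243034.575 mm^3 = 243.034575 cm^3
Mass = 243.034575 * 5.68 / 1000 = 1.38043639 kg
Cost = 1.38043639 * 47.9 = 66.1229 $


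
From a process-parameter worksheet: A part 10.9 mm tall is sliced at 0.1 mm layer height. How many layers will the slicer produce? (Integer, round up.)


Layers = ceil(10.9/0.1) = 109


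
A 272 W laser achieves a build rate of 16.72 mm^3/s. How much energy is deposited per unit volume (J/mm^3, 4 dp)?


SE = 272 / 16.72 = 16.2679 J/mm^3


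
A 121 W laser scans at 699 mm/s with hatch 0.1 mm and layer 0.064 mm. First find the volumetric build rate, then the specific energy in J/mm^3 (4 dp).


Build rate = 699 * 0.1 * 0.064 = 4.4736 mm^3/s
SE = 121 / 4.4736 = 27.0476 J/mm^3


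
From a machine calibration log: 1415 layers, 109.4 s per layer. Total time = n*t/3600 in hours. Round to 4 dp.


t = 1415 * 109.4 / 3600 = 43.0003 hrs


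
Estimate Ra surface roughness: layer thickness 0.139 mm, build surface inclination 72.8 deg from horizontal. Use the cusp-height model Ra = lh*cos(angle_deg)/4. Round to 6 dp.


Ra = 0.139 * cos(72.8) / 4 = 0.010276 mm


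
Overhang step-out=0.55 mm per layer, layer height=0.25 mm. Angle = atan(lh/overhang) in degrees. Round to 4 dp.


angle = atan(0.25/0.55) = 24.444 degrees


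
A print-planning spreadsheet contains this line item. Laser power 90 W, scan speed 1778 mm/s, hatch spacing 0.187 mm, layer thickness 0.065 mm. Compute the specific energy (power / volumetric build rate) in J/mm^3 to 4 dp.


Build rate = 1778 * 0.187 * 0.065 = 21.61159 mm^3/s
SE = 90 / 21.61159 = 4.1644 J/mm^3


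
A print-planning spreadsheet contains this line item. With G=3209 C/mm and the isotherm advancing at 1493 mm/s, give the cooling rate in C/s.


CR = 3209 * 1493 = 4791037 C/s


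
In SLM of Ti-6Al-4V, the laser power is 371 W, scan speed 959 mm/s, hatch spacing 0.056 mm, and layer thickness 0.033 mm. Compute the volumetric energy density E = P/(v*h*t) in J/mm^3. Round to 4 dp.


E = 371 / (959*0.056*0.033) = 209.3405 J/mm^3


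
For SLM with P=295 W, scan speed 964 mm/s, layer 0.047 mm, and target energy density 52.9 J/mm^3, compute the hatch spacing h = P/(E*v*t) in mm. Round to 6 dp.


h = 295 / (52.9*964*0.047) = 0.123081 mm


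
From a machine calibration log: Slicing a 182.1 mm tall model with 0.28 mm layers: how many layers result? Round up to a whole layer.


Layers = ceil(182.1/0.28) = 651


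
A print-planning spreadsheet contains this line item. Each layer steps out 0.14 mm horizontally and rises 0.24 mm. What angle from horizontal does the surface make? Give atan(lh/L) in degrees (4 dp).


angle = atan(0.24/0.14) = 59.7436 degrees


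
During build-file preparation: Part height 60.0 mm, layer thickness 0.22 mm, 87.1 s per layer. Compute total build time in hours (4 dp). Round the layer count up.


Layers = ceil(60.0/0.22) = 273
t = 273 * 87.1 / 3600 = 6.6051 hrs


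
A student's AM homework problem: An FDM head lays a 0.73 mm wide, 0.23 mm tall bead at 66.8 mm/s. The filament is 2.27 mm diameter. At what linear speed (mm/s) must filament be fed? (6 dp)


Q = 0.73 * 0.23 * 66.8 = 11.21572 mm^3/s
A_fil = pi*(2.27/2)^2 = 4.0470782 mm^2
v_feed = 11.21572 / 4.0470782 = 2.771313 mm/s


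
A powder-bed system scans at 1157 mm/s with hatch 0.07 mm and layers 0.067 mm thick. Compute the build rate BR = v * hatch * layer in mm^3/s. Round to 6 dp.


Rate = 1157 * 0.07 * 0.067 = 5.42633 mm^3/s


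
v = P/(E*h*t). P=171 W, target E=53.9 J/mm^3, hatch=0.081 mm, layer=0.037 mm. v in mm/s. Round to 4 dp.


v = 171 / (53.9*0.081*0.037) = 1058.5725 mm/s


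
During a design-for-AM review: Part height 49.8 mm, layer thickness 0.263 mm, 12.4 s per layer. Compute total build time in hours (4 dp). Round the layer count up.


Layers = ceil(49.8/0.263) = 190
t = 190 * 12.4 / 3600 = 0.6544 hrs


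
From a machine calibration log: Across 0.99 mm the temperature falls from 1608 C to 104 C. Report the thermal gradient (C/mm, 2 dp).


G = (1608-104)/0.99 = 1519.19 C/mm


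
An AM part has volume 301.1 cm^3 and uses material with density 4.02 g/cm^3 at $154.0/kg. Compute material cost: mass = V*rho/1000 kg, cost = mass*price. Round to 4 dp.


Mass = 301.1*4.02/1000 = 1.210422 kg
Cost = 1.210422 * 154.0 = 186.405 $


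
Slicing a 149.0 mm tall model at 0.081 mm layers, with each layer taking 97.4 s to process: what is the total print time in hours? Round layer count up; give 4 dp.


Layers = ceil(149.0/0.081) = 1840
t = 1840 * 97.4 / 3600 = 49.7822 hrs


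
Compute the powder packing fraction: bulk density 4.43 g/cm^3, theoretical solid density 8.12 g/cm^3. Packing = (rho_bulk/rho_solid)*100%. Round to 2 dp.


Packing = (4.43/8.12)*100 = 54.56 %


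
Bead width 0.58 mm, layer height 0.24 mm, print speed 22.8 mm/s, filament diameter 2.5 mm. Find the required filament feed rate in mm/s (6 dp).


Q = 0.58 * 0.24 * 22.8 = 3.17376 mm^3/s
A_fil = pi*(2.5/2)^2 = 4.90873852 mm^2
v_feed = 3.17376 / 4.90873852 = 0.646553 mm/s


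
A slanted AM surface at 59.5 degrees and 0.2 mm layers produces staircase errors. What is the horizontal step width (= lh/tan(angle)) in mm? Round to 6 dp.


step = 0.2 / tan(59.5) = 0.117809 mm


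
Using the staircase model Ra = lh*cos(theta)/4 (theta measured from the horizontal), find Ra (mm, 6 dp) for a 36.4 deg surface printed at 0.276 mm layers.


Ra = 0.276 * cos(36.4) / 4 = 0.055538 mm


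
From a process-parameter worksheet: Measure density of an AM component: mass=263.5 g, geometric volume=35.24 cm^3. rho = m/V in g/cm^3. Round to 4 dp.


rho = 263.5 / 35.24 = 7.4773 g/cm^3


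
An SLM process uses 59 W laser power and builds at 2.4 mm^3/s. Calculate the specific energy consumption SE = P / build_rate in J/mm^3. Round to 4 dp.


SE = 59 / 2.4 = 24.5833 J/mm^3


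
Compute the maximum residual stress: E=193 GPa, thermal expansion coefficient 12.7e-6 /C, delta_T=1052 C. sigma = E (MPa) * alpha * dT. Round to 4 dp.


sigma = 193*1000 * 12.7e-6 * 1052 = 2578.5572 MPa


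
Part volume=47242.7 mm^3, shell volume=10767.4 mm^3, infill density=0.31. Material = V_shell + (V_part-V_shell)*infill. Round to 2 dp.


V_infill = (47242.7 - 10767.4) * 0.31 = 11307.34
V_total = 10767.4 + 11307.34 = 22074.74 mm^3


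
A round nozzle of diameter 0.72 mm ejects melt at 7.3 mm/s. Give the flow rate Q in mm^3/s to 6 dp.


A = pi*(0.72/2)^2 = 0.40715041 mm^2
Q = 0.40715041 * 7.3 = 2.972198 mm^3/s


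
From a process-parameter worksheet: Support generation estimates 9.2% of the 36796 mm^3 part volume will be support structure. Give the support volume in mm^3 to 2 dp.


V_support = 36796 * 0.092 = 3385.23 mm^3


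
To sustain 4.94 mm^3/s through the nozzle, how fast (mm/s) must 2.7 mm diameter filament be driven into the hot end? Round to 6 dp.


A = pi*(2.7/2)^2 = 5.725553
v = 4.94 / 5.725553 = 0.862799 mm/s


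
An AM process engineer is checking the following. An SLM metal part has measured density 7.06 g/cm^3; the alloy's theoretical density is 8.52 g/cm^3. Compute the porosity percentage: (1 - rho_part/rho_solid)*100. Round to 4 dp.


Porosity = (1-7.06/8.52)*100 = 17.1362 %


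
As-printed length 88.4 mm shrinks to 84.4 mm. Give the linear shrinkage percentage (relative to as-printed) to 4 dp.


Shrinkage = ((88.4-84.4)/88.4)*100 = 4.5249 %


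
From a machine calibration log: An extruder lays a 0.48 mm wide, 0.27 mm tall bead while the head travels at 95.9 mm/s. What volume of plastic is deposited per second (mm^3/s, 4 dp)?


Rate = 0.48 * 0.27 * 95.9 = 12.4286 mm^3/s


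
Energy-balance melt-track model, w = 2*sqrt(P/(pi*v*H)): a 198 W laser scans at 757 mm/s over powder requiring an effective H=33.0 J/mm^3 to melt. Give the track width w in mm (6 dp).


w = 2*sqrt(198/(pi*757*33.0)) = 0.100458 mm


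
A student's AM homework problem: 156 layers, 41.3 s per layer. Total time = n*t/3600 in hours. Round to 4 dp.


t = 156 * 41.3 / 3600 = 1.7897 hrs


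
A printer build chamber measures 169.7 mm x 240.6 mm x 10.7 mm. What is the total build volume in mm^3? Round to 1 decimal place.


V = 169.7 * 240.6 * 10.7 = 436879.1 mm^3


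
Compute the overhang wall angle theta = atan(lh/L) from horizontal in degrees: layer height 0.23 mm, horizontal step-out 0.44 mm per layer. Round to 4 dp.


angle = atan(0.23/0.44) = 27.5973 degrees


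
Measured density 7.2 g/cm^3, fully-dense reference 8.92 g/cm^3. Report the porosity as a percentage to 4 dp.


Porosity = (1-7.2/8.92)*100 = 19.2825 %


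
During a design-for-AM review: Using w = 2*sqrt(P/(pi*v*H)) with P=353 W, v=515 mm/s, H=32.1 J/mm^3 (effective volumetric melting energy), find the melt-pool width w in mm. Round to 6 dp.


w = 2*sqrt(353/(pi*515*32.1)) = 0.164887 mm


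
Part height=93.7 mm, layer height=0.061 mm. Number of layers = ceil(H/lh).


Layers = ceil(93.7/0.061) = 1537


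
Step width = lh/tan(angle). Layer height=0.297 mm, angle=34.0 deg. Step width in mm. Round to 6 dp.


step = 0.297 / tan(34.0) = 0.440321 mm


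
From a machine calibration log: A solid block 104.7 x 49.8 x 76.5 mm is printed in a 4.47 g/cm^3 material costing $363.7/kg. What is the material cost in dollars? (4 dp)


V = 104.7 * 49.8 * 76.5 = 398875.59 mm^3 = 398.87559 cm^3
Mass = 398.87559 * 4.47 / 1000 = 1.78297389 kg
Cost = 1.78297389 * 363.7 = 648.4676 $


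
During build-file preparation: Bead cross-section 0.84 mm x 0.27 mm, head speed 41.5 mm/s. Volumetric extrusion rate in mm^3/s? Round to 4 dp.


Rate = 0.84 * 0.27 * 41.5 = 9.4122 mm^3/s


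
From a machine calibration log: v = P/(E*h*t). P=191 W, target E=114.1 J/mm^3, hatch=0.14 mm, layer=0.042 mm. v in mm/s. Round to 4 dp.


v = 191 / (114.1*0.14*0.042) = 284.6888 mm/s


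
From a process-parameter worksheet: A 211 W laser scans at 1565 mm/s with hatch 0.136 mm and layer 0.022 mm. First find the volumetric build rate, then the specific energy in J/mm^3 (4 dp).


Build rate = 1565 * 0.136 * 0.022 = 4.68248 mm^3/s
SE = 211 / 4.68248 = 45.0616 J/mm^3


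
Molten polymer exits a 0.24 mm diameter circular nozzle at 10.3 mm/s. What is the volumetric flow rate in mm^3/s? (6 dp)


A = pi*(0.24/2)^2 = 0.04523893 mm^2
Q = 0.04523893 * 10.3 = 0.465961 mm^3/s


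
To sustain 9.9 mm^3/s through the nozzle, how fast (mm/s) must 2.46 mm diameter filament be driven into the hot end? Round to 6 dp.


A = pi*(2.46/2)^2 = 4.752916
v = 9.9 / 4.752916 = 2.082932 mm/s


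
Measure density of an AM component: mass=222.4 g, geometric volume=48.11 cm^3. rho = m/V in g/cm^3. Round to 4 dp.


rho = 222.4 / 48.11 = 4.6227 g/cm^3


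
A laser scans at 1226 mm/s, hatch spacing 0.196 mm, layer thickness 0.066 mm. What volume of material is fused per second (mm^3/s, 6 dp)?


Rate = 1226 * 0.196 * 0.066 = 15.859536 mm^3/s


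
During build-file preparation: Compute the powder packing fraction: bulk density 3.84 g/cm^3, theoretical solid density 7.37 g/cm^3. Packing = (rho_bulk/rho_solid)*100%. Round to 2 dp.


Packing = (3.84/7.37)*100 = 52.1 %


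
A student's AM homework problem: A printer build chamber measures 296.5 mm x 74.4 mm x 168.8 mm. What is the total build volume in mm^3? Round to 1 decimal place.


V = 296.5 * 74.4 * 168.8 = 3723660.5 mm^3


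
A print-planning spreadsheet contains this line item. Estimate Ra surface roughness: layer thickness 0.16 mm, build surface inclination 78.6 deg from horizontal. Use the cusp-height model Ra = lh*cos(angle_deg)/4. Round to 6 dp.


Ra = 0.16 * cos(78.6) / 4 = 0.007906 mm


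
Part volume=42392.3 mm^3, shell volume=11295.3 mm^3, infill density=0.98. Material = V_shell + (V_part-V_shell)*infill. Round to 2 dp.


V_infill = (42392.3 - 11295.3) * 0.98 = 30475.06
V_total = 11295.3 + 30475.06 = 41770.36 mm^3


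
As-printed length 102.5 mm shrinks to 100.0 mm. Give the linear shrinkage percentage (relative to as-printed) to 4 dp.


Shrinkage = ((102.5-100.0)/102.5)*100 = 2.439 %


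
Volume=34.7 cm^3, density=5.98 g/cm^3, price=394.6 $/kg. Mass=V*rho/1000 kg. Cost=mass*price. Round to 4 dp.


Mass = 34.7*5.98/1000 = 0.207506 kg
Cost = 0.207506 * 394.6 = 81.8819 $


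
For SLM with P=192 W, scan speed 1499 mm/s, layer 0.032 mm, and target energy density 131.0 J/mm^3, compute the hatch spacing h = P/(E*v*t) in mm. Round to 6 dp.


h = 192 / (131.0*1499*0.032) = 0.030555 mm


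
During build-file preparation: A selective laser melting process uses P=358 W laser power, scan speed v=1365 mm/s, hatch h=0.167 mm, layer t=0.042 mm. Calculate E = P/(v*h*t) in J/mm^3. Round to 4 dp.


E = 358 / (1365*0.167*0.042) = 37.3925 J/mm^3


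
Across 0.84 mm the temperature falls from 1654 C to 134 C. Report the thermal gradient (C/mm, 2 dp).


G = (1654-134)/0.84 = 1809.52 C/mm


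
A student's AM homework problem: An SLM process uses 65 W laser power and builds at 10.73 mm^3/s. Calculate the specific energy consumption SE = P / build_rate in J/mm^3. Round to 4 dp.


SE = 65 / 10.73 = 6.0578 J/mm^3


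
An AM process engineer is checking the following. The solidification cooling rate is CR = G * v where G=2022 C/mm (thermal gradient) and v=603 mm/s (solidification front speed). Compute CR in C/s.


CR = 2022 * 603 = 1219266 C/s


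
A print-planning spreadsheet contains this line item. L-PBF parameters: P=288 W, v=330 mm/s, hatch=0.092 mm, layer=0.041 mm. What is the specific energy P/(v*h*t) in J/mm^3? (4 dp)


Build rate = 330 * 0.092 * 0.041 = 1.24476 mm^3/s
SE = 288 / 1.24476 = 231.3699 J/mm^3


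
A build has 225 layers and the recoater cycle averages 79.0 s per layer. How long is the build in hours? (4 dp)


t = 225 * 79.0 / 3600 = 4.9375 hrs


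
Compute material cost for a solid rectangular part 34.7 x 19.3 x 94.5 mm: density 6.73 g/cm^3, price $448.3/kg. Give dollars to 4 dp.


V = 34.7 * 19.3 * 94.5 = 63287.595 mm^3 = 63.287595 cm^3
Mass = 63.287595 * 6.73 / 1000 = 0.42592551 kg
Cost = 0.42592551 * 448.3 = 190.9424 $


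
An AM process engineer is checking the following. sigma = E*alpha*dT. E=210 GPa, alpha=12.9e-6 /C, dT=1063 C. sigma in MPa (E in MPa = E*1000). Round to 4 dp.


sigma = 210*1000 * 12.9e-6 * 1063 = 2879.667 MPa


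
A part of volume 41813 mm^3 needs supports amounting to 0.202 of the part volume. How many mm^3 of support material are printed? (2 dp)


V_support = 41813 * 0.202 = 8446.23 mm^3


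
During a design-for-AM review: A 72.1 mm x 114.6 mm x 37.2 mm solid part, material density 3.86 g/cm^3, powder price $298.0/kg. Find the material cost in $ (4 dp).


V = 72.1 * 114.6 * 37.2 = 307370.952 mm^3 = 307.370952 cm^3
Mass = 307.370952 * 3.86 / 1000 = 1.18645187 kg
Cost = 1.18645187 * 298.0 = 353.5627 $


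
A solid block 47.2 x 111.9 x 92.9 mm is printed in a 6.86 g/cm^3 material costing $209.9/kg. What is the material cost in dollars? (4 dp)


V = 47.2 * 111.9 * 92.9 = 490668.072 mm^3 = 490.668072 cm^3
Mass = 490.668072 * 6.86 / 1000 = 3.36598297 kg
Cost = 3.36598297 * 209.9 = 706.5198 $


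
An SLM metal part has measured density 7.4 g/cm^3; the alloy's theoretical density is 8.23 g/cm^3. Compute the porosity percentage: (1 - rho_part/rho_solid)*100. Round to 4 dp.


Porosity = (1-7.4/8.23)*100 = 10.0851 %


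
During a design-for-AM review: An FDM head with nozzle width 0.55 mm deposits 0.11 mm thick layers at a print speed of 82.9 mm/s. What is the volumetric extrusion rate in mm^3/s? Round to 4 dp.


Rate = 0.55 * 0.11 * 82.9 = 5.0155 mm^3/s


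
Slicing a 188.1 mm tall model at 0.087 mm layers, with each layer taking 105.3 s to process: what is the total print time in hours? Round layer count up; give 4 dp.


Layers = ceil(188.1/0.087) = 2163
t = 2163 * 105.3 / 3600 = 63.2678 hrs


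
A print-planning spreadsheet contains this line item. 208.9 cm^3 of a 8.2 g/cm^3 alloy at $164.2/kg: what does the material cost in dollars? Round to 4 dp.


Mass = 208.9*8.2/1000 = 1.71298 kg
Cost = 1.71298 * 164.2 = 281.2713 $


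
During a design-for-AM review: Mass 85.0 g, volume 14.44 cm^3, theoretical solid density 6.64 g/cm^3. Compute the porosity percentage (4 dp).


rho_part = 85.0 / 14.44 = 5.88642659 g/cm^3
Porosity = (1 - 5.88642659/6.64)*100 = 11.349 %


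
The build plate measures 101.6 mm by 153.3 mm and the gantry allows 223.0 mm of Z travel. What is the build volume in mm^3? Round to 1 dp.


V = 101.6 * 153.3 * 223.0 = 3473287.4 mm^3


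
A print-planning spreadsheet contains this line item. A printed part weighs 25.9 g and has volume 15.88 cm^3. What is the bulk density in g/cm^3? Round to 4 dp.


rho = 25.9 / 15.88 = 1.631 g/cm^3


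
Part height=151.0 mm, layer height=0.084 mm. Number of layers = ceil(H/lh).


Layers = ceil(151.0/0.084) = 1798


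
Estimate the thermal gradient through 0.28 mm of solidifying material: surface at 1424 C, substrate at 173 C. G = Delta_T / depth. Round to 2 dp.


G = (1424-173)/0.28 = 4467.86 C/mm


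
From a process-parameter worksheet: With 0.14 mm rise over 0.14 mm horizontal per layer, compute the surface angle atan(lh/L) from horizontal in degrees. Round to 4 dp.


angle = atan(0.14/0.14) = 45.0 degrees


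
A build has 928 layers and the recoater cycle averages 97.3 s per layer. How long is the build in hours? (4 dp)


t = 928 * 97.3 / 3600 = 25.0818 hrs


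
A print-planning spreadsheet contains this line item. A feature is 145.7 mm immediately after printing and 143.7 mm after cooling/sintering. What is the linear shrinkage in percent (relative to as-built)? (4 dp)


Shrinkage = ((145.7-143.7)/145.7)*100 = 1.3727 %


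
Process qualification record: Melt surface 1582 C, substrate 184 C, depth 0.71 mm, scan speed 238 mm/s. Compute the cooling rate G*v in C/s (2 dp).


G = (1582-184)/0.71 = 1969.01408451 C/mm
CR = 1969.01408451 * 238 = 468625.35 C/s


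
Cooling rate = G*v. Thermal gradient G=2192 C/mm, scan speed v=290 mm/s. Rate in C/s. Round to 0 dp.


CR = 2192 * 290 = 635680 C/s


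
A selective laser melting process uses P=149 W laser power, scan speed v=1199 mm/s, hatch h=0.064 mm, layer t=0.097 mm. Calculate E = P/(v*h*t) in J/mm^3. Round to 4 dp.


E = 149 / (1199*0.064*0.097) = 20.0178 J/mm^3


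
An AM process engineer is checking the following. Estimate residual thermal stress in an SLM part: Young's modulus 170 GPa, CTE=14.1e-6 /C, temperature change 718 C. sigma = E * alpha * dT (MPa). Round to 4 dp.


sigma = 170*1000 * 14.1e-6 * 718 = 1721.046 MPa


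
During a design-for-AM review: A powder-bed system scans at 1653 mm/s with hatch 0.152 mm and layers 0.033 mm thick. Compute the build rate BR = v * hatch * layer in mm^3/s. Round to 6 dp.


Rate = 1653 * 0.152 * 0.033 = 8.291448 mm^3/s


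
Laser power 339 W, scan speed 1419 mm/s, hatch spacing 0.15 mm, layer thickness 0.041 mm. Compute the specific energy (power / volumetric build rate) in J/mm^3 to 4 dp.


Build rate = 1419 * 0.15 * 0.041 = 8.72685 mm^3/s
SE = 339 / 8.72685 = 38.8456 J/mm^3


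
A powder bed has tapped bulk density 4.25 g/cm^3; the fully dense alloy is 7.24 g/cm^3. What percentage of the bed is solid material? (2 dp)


Packing = (4.25/7.24)*100 = 58.7 %


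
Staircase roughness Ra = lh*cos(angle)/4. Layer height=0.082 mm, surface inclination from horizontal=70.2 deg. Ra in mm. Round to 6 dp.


Ra = 0.082 * cos(70.2) / 4 = 0.006944 mm


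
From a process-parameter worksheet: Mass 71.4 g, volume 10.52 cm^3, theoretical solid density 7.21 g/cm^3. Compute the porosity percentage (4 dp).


rho_part = 71.4 / 10.52 = 6.78707224 g/cm^3
Porosity = (1 - 6.78707224/7.21)*100 = 5.8658 %


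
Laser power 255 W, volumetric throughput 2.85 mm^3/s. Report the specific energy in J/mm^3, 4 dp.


SE = 255 / 2.85 = 89.4737 J/mm^3


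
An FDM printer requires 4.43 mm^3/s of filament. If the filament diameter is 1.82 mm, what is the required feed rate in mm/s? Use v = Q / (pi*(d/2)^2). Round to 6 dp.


A = pi*(1.82/2)^2 = 2.601553
v = 4.43 / 2.601553 = 1.702829 mm/s


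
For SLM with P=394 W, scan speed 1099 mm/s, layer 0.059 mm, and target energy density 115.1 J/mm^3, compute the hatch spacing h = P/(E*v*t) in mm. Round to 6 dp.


h = 394 / (115.1*1099*0.059) = 0.052792 mm


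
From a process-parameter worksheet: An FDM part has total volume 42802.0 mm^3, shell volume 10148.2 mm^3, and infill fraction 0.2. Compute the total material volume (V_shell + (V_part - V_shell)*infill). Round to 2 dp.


V_infill = (42802.0 - 10148.2) * 0.2 = 6530.76
V_total = 10148.2 + 6530.76 = 16678.96 mm^3


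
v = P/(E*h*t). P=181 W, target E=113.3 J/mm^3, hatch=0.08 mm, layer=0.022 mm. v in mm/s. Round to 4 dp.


v = 181 / (113.3*0.08*0.022) = 907.6868 mm/s


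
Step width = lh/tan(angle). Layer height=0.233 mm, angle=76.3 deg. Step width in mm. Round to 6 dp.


step = 0.233 / tan(76.3) = 0.056799 mm


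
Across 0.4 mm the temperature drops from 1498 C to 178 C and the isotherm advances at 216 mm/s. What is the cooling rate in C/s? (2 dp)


G = (1498-178)/0.4 = 3300.0 C/mm
CR = 3300.0 * 216 = 712800.0 C/s


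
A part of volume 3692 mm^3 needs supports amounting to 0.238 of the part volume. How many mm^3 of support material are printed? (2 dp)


V_support = 3692 * 0.238 = 878.7 mm^3


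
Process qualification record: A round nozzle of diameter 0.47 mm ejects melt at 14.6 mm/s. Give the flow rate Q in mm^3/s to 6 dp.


A = pi*(0.47/2)^2 = 0.17349445 mm^2
Q = 0.17349445 * 14.6 = 2.533019 mm^3/s


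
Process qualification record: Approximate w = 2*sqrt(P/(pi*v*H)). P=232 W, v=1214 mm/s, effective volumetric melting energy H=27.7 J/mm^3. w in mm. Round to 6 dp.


w = 2*sqrt(232/(pi*1214*27.7)) = 0.093724 mm


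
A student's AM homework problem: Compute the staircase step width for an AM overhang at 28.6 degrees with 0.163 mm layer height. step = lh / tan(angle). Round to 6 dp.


step = 0.163 / tan(28.6) = 0.298963 mm


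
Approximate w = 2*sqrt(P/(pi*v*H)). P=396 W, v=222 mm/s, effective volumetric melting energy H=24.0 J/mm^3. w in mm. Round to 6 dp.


w = 2*sqrt(396/(pi*222*24.0)) = 0.307624 mm


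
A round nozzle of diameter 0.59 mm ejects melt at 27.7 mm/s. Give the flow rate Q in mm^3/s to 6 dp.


A = pi*(0.59/2)^2 = 0.2733971 mm^2
Q = 0.2733971 * 27.7 = 7.5731 mm^3/s


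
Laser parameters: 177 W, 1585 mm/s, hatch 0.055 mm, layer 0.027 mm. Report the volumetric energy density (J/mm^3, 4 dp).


E = 177 / (1585*0.055*0.027) = 75.1999 J/mm^3


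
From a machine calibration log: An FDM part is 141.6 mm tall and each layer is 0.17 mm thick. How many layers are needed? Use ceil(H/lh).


Layers = ceil(141.6/0.17) = 833


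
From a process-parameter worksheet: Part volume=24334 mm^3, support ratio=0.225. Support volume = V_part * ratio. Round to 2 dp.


V_support = 24334 * 0.225 = 5475.15 mm^3


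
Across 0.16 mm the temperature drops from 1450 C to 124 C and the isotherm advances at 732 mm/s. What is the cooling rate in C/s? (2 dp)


G = (1450-124)/0.16 = 8287.5 C/mm
CR = 8287.5 * 732 = 6066450.0 C/s


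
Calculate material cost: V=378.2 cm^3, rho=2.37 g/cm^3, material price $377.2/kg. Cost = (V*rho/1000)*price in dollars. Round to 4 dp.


Mass = 378.2*2.37/1000 = 0.896334 kg
Cost = 0.896334 * 377.2 = 338.0972 $


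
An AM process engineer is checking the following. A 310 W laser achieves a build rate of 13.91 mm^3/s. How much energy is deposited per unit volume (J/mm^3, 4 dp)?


SE = 310 / 13.91 = 22.2861 J/mm^3


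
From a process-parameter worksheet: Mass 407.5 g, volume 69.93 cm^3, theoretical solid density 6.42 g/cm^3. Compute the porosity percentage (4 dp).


rho_part = 407.5 / 69.93 = 5.82725583 g/cm^3
Porosity = (1 - 5.82725583/6.42)*100 = 9.2328 %


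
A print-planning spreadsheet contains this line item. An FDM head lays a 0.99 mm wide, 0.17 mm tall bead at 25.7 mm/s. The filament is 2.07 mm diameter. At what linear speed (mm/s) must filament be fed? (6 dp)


Q = 0.99 * 0.17 * 25.7 = 4.32531 mm^3/s
A_fil = pi*(2.07/2)^2 = 3.36535259 mm^2
v_feed = 4.32531 / 3.36535259 = 1.285247 mm/s


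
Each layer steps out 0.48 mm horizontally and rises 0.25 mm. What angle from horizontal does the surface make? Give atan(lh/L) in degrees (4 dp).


angle = atan(0.25/0.48) = 27.512 degrees


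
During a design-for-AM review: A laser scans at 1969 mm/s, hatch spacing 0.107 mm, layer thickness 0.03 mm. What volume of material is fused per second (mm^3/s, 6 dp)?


Rate = 1969 * 0.107 * 0.03 = 6.32049 mm^3/s


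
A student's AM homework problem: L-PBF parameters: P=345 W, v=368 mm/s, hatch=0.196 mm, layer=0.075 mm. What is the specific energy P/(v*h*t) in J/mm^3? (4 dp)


Build rate = 368 * 0.196 * 0.075 = 5.4096 mm^3/s
SE = 345 / 5.4096 = 63.7755 J/mm^3


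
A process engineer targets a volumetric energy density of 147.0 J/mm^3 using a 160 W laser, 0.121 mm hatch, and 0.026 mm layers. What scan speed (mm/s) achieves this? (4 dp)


v = 160 / (147.0*0.121*0.026) = 345.9744 mm/s


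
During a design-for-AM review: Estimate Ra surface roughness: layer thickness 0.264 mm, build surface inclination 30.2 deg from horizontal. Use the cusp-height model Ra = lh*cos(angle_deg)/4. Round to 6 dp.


Ra = 0.264 * cos(30.2) / 4 = 0.057042 mm


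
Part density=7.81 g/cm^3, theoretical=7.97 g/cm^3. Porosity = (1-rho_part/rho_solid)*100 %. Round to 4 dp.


Porosity = (1-7.81/7.97)*100 = 2.0075 %


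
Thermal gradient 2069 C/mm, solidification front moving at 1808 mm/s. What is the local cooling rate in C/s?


CR = 2069 * 1808 = 3740752 C/s


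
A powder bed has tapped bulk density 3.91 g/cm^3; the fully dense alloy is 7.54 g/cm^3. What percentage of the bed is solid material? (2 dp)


Packing = (3.91/7.54)*100 = 51.86 %


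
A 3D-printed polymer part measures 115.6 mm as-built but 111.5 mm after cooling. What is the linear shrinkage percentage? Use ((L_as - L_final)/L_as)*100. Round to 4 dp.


Shrinkage = ((115.6-111.5)/115.6)*100 = 3.5467 %


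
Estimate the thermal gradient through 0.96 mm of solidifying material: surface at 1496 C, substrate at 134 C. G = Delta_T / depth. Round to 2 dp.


G = (1496-134)/0.96 = 1418.75 C/mm


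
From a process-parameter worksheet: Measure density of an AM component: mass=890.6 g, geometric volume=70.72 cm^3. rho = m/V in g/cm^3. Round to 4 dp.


rho = 890.6 / 70.72 = 12.5933 g/cm^3


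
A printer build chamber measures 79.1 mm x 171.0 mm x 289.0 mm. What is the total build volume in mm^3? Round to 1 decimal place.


V = 79.1 * 171.0 * 289.0 = 3909042.9 mm^3


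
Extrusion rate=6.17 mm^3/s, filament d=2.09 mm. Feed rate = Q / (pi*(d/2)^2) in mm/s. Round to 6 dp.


A = pi*(2.09/2)^2 = 3.430698
v = 6.17 / 3.430698 = 1.798468 mm/s


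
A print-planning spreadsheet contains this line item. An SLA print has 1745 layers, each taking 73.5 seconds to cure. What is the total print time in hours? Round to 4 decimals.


t = 1745 * 73.5 / 3600 = 35.6271 hrs


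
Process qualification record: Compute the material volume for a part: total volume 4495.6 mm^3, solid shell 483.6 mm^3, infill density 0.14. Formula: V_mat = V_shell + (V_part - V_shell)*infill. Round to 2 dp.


V_infill = (4495.6 - 483.6) * 0.14 = 561.68
V_total = 483.6 + 561.68 = 1045.28 mm^3


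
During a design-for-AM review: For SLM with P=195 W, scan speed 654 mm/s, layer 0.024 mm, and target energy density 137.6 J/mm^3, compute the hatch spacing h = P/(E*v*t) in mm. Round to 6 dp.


h = 195 / (137.6*654*0.024) = 0.090287 mm


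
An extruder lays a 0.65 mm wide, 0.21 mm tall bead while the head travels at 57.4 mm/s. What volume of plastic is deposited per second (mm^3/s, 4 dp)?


Rate = 0.65 * 0.21 * 57.4 = 7.8351 mm^3/s


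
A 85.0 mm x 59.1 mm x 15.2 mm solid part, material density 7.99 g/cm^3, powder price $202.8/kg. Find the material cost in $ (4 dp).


V = 85.0 * 59.1 * 15.2 = 76357.2 mm^3 = 76.3572 cm^3
Mass = 76.3572 * 7.99 / 1000 = 0.61009403 kg
Cost = 0.61009403 * 202.8 = 123.7271 $


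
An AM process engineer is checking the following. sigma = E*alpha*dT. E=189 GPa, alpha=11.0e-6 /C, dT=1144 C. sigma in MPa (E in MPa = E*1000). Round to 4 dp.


sigma = 189*1000 * 11.0e-6 * 1144 = 2378.376 MPa


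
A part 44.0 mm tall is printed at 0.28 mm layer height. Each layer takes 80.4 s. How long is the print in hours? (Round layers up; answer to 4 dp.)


Layers = ceil(44.0/0.28) = 158
t = 158 * 80.4 / 3600 = 3.5287 hrs


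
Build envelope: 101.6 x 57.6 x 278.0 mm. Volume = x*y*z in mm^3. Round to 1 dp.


V = 101.6 * 57.6 * 278.0 = 1626900.5 mm^3


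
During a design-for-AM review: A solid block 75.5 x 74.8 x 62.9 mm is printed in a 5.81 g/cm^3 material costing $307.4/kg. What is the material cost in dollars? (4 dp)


V = 75.5 * 74.8 * 62.9 = 355221.46 mm^3 = 355.22146 cm^3
Mass = 355.22146 * 5.81 / 1000 = 2.06383668 kg
Cost = 2.06383668 * 307.4 = 634.4234 $


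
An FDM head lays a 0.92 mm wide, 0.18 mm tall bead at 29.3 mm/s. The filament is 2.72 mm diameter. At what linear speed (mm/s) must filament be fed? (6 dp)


Q = 0.92 * 0.18 * 29.3 = 4.85208 mm^3/s
A_fil = pi*(2.72/2)^2 = 5.81068977 mm^2
v_feed = 4.85208 / 5.81068977 = 0.835027 mm/s


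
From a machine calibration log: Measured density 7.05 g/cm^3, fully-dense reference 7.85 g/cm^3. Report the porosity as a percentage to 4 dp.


Porosity = (1-7.05/7.85)*100 = 10.1911 %


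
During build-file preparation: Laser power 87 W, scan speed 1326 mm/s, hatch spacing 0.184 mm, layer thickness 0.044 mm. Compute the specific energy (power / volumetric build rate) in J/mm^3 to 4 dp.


Build rate = 1326 * 0.184 * 0.044 = 10.735296 mm^3/s
SE = 87 / 10.735296 = 8.1041 J/mm^3


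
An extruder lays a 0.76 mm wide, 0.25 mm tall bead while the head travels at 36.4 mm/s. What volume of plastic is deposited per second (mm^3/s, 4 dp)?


Rate = 0.76 * 0.25 * 36.4 = 6.916 mm^3/s


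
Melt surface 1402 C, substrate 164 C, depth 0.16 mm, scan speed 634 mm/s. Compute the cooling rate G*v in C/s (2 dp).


G = (1402-164)/0.16 = 7737.5 C/mm
CR = 7737.5 * 634 = 4905575.0 C/s


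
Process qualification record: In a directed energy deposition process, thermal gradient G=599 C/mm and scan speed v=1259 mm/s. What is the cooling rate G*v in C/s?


CR = 599 * 1259 = 754141 C/s


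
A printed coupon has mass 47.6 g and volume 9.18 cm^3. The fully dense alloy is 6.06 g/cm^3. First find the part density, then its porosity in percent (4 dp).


rho_part = 47.6 / 9.18 = 5.18518519 g/cm^3
Porosity = (1 - 5.18518519/6.06)*100 = 14.4359 %


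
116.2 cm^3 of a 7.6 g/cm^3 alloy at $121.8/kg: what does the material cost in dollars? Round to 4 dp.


Mass = 116.2*7.6/1000 = 0.88312 kg
Cost = 0.88312 * 121.8 = 107.564 $


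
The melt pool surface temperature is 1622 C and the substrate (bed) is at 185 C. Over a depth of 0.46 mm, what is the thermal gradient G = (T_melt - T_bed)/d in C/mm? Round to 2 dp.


G = (1622-185)/0.46 = 3123.91 C/mm


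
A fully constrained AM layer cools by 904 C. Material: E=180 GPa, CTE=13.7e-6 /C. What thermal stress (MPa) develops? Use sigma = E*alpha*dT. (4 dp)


sigma = 180*1000 * 13.7e-6 * 904 = 2229.264 MPa


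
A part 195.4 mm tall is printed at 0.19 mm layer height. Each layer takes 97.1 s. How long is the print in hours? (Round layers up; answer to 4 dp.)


Layers = ceil(195.4/0.19) = 1029
t = 1029 * 97.1 / 3600 = 27.7544 hrs


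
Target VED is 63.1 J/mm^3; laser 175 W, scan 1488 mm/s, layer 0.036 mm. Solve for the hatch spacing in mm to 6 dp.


h = 175 / (63.1*1488*0.036) = 0.051773 mm


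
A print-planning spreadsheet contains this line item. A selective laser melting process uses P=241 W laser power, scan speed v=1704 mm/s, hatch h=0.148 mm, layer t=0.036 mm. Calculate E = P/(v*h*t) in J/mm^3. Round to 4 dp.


E = 241 / (1704*0.148*0.036) = 26.545 J/mm^3


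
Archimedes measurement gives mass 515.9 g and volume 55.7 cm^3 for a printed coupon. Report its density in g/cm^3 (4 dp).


rho = 515.9 / 55.7 = 9.2621 g/cm^3


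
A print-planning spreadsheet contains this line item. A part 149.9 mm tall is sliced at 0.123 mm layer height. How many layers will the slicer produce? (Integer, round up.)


Layers = ceil(149.9/0.123) = 1219
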